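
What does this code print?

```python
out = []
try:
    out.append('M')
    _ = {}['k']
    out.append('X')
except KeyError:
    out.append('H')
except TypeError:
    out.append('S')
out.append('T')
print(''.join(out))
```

Execution trace: 'M' (try body) → 'H' (except KeyError) → 'T' (after the try/except). Output: MHT

Answer: MHT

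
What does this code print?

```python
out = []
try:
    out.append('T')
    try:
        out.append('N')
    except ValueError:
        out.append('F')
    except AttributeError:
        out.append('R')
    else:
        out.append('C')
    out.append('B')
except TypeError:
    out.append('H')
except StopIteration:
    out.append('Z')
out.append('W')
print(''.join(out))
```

Execution trace: 'T' (try body) → 'N' (inner try body, no exception) → 'C' (inner else) → 'B' (try body, no exception) → 'W' (after the try/except). Output: TNCBW

Answer: TNCBW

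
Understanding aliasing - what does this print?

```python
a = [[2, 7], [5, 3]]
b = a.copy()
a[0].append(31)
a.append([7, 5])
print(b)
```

Key concept: shallow copy with nested lists.
Step by step:
`a = [[2, 7], [5, 3]]` → a = [[2, 7], [5, 3]]
`b = a.copy()` → b = [[2, 7], [5, 3]]
`a[0].append(31)` → a = [[2, 7, 31], [5, 3]]; b = [[2, 7, 31], [5, 3]]
`a.append([7, 5])` → a = [[2, 7, 31], [5, 3], [7, 5]]
`print(b)` → prints [[2, 7, 31], [5, 3]]

Answer: [[2, 7, 31], [5, 3]]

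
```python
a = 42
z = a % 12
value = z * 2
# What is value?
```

Trace:
`a = 42` → a = 42
`z = a % 12` → z = 6
`value = z * 2` → value = 12
So value = 12

Answer: 12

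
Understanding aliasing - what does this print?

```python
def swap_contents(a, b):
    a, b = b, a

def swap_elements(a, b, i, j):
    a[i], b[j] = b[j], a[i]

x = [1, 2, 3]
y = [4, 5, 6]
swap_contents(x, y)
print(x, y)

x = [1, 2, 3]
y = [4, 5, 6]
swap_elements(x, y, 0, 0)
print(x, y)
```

Key concept: parameter rebinding vs mutation.
Step by step:
`x = [1, 2, 3]` → x = [1, 2, 3]
`y = [4, 5, 6]` → y = [4, 5, 6]
`swap_contents(x, y)` → no visible change to tracked variables
`print(x, y)` → prints [1, 2, 3] [4, 5, 6]
`x = [1, 2, 3]` → x = [1, 2, 3]
`y = [4, 5, 6]` → y = [4, 5, 6]
`swap_elements(x, y, 0, 0)` → x = [4, 2, 3]; y = [1, 5, 6]
`print(x, y)` → prints [4, 2, 3] [1, 5, 6]

Answer:
[1, 2, 3] [4, 5, 6]
[4, 2, 3] [1, 5, 6]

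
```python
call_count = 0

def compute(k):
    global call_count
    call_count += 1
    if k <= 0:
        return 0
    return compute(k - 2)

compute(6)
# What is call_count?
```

Linear recursion stepping by 2: 4 calls from k=6 down to ≤0.

Answer: 4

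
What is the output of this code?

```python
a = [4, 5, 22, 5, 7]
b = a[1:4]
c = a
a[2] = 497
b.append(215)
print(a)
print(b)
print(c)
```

Key concept: slice vs alias.
Step by step:
`a = [4, 5, 22, 5, 7]` → a = [4, 5, 22, 5, 7]
`b = a[1:4]` → b = [5, 22, 5]
`c = a` → c = [4, 5, 22, 5, 7] (same object as a)
`a[2] = 497` → a = [4, 5, 497, 5, 7] (same object as c); c = [4, 5, 497, 5, 7] (same object as a)
`b.append(215)` → b = [5, 22, 5, 215]
`print(a)` → prints [4, 5, 497, 5, 7]
`print(b)` → prints [5, 22, 5, 215]
`print(c)` → prints [4, 5, 497, 5, 7]

Answer:
[4, 5, 497, 5, 7]
[5, 22, 5, 215]
[4, 5, 497, 5, 7]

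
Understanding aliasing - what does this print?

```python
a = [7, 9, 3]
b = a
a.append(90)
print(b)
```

Key concept: basic list aliasing.
Step by step:
`a = [7, 9, 3]` → a = [7, 9, 3]
`b = a` → b = [7, 9, 3] (same object as a)
`a.append(90)` → a = [7, 9, 3, 90] (same object as b); b = [7, 9, 3, 90] (same object as a)
`print(b)` → prints [7, 9, 3, 90]

Answer: [7, 9, 3, 90]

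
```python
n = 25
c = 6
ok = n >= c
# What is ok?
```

Trace:
`n = 25` → n = 25
`c = 6` → c = 6
`ok = n >= c` → ok = True
So ok = True

Answer: True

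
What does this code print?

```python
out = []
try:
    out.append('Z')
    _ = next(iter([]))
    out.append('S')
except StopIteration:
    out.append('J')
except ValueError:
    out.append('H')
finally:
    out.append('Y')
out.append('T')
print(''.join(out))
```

Execution trace: 'Z' (try body) → 'J' (except StopIteration) → 'Y' (finally) → 'T' (after the try/except). Output: ZJYT

Answer: ZJYT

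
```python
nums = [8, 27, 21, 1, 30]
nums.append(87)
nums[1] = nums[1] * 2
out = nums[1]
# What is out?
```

Trace:
`nums = [8, 27, 21, 1, 30]` → nums = [8, 27, 21, 1, 30]
`nums.append(87)` → nums = [8, 27, 21, 1, 30, 87]
`nums[1] = nums[1] * 2` → nums = [8, 54, 21, 1, 30, 87]
`out = nums[1]` → out = 54
So out = 54

Answer: 54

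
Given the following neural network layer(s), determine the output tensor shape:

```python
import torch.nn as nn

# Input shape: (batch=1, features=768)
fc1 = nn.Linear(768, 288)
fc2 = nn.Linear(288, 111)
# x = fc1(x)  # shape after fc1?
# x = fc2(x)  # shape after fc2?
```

Input: (1, 768) -> after fc1: (1, 288) -> Output: (1, 111)

Answer: (1, 111)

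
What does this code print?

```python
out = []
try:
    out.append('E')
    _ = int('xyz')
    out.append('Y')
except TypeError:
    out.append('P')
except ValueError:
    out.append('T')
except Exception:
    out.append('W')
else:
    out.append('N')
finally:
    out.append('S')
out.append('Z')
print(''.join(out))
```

Execution trace: 'E' (try body) → 'T' (except ValueError) → 'S' (finally) → 'Z' (after the try/except). Output: ETSZ

Answer: ETSZ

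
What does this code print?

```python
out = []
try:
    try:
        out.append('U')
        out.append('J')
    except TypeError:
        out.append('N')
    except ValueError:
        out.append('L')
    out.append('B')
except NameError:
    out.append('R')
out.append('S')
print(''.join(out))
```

Execution trace: 'U' (inner try body) → 'J' (inner try body, no exception) → 'B' (try body, no exception) → 'S' (after the try/except). Output: UJBS

Answer: UJBS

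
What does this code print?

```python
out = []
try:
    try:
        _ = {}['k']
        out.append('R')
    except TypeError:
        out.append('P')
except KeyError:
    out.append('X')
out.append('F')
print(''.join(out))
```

Execution trace: 'X' (outer except KeyError) → 'F' (after the try/except). Output: XF

Answer: XF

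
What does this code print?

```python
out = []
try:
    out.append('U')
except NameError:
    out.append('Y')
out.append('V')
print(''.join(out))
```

Execution trace: 'U' (try body, no exception) → 'V' (after the try/except). Output: UV

Answer: UV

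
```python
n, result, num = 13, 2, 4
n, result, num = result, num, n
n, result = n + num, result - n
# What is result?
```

Trace:
`n, result, num = 13, 2, 4` → n = 13; result = 2; num = 4
`n, result, num = result, num, n` → n = 2; result = 4; num = 13
`n, result = n + num, result - n` → n = 15; result = 2
So result = 2

Answer: 2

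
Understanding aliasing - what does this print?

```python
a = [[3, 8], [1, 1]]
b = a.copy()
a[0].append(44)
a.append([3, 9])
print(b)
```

Key concept: shallow copy with nested lists.
Step by step:
`a = [[3, 8], [1, 1]]` → a = [[3, 8], [1, 1]]
`b = a.copy()` → b = [[3, 8], [1, 1]]
`a[0].append(44)` → a = [[3, 8, 44], [1, 1]]; b = [[3, 8, 44], [1, 1]]
`a.append([3, 9])` → a = [[3, 8, 44], [1, 1], [3, 9]]
`print(b)` → prints [[3, 8, 44], [1, 1]]

Answer: [[3, 8, 44], [1, 1]]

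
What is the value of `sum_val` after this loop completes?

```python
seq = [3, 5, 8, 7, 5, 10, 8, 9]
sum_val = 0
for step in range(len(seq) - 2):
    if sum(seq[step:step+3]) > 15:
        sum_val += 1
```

Count windows with sum > 15
`sum_val` takes the values: 0 → 1 → 2 → 3 → 4 → 5 → 6

Answer: 6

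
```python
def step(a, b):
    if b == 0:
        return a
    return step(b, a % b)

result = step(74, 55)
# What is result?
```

step(74, 55) -> step(55, 19) -> step(19, 17) -> step(17, 2) -> step(2, 1) -> step(1, 0) -> 1

Answer: 1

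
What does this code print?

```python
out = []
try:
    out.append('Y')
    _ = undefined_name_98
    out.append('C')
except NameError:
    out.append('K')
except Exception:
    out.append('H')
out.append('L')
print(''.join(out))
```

Execution trace: 'Y' (try body) → 'K' (except NameError) → 'L' (after the try/except). Output: YKL

Answer: YKL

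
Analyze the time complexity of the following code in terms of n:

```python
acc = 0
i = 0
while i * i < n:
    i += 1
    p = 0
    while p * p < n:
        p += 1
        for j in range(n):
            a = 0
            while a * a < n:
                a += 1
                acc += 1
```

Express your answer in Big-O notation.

Each loop level contributes: √n × √n × n × √n. Multiplying the contributions gives O(n^2√n).

Answer: O(n^2√n)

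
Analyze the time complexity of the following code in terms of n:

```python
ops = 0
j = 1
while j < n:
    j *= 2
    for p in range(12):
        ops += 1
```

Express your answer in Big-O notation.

Each loop level contributes: log n × 1. Multiplying the contributions gives O(log n).

Answer: O(log n)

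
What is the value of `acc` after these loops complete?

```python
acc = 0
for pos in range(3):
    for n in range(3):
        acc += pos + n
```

Sum of all pos+n for pos,n in 3x3
`acc` takes the values: 0 → 1 → 3 → 4 → 6 → 9 → 11 → 14 → 18

Answer: 18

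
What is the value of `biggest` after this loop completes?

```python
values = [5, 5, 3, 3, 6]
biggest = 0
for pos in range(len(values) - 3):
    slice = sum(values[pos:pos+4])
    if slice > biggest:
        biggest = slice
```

Max sum of 4-element window in [5, 5, 3, 3, 6]
`biggest` takes the values: 0 → 16 → 17

Answer: 17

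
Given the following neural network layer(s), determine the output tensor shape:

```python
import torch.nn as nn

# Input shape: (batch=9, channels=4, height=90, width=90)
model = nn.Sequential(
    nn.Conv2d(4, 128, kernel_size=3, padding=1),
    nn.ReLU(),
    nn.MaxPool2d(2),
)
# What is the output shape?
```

Input: (9, 4, 90, 90) -> after Conv2d: (9, 128, 90, 90) -> after ReLU: (9, 128, 90, 90) -> Output: (9, 128, 45, 45)

Answer: (9, 128, 45, 45)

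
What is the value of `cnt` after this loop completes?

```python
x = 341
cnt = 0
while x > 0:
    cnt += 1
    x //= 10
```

Count digits by repeated division by 10
`cnt` takes the values: 0 → 1 → 2 → 3

Answer: 3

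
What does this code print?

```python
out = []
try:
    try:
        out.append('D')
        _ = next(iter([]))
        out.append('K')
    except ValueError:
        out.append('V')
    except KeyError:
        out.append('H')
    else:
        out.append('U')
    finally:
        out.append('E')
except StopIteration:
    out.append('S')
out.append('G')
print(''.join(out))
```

Execution trace: 'D' (try body) → 'E' (finally) → 'S' (outer except StopIteration) → 'G' (after the try/except). Output: DESG

Answer: DESG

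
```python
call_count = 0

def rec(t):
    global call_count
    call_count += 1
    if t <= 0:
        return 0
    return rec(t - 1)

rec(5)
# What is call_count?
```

Linear recursion stepping by 1: 6 calls from t=5 down to ≤0.

Answer: 6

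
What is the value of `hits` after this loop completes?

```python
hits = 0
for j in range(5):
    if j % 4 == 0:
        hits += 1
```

Count numbers divisible by 4 in range(5)
`hits` takes the values: 0 → 1 → 2

Answer: 2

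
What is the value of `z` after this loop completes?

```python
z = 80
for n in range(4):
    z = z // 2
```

Halve 4 times: 80 // 2^4 = 5
`z` takes the values: 80 → 40 → 20 → 10 → 5

Answer: 5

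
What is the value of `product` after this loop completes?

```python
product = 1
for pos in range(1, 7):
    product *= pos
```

6! = 720
`product` takes the values: 1 → 2 → 6 → 24 → 120 → 720

Answer: 720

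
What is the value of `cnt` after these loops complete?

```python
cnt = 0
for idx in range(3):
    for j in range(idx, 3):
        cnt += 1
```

Upper triangle: 3 + 2 + ... + 1
`cnt` takes the values: 0 → 1 → 2 → 3 → 4 → 5 → 6

Answer: 6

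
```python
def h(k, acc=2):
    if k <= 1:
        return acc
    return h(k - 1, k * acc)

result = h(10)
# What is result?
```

Accumulator trace (n, acc): (10, 2) -> (9, 20) -> (8, 180) -> (7, 1440) -> (6, 10080) -> (5, 60480) -> (4, 302400) -> (3, 1209600) -> (2, 3628800) -> (1, 7257600) -> return 7257600

Answer: 7257600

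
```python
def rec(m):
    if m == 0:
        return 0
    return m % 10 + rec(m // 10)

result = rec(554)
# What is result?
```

Sum of digits of 554: 4 + 5 + 5 = 14

Answer: 14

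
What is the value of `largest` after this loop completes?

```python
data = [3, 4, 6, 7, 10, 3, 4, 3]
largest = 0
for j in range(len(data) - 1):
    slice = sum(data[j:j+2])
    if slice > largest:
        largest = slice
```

Max sum of 2-element window in [3, 4, 6, 7, 10, 3, 4, 3]
`largest` takes the values: 0 → 7 → 10 → 13 → 17

Answer: 17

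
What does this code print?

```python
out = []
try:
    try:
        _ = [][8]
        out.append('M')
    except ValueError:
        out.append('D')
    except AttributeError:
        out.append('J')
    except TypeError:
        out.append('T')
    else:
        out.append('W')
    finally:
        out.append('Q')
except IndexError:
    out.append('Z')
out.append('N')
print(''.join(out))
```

Execution trace: 'Q' (finally) → 'Z' (outer except IndexError) → 'N' (after the try/except). Output: QZN

Answer: QZN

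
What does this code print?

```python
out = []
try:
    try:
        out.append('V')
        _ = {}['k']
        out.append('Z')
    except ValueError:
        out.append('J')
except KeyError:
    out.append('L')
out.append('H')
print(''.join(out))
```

Execution trace: 'V' (try body) → 'L' (outer except KeyError) → 'H' (after the try/except). Output: VLH

Answer: VLH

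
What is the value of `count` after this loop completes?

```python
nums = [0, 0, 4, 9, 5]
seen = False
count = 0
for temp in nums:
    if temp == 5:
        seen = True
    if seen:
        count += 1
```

Count elements after first 5 in [0, 0, 4, 9, 5]
`count` takes the values: 0 → 1

Answer: 1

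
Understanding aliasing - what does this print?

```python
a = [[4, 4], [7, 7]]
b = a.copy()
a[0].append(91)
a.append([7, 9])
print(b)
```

Key concept: shallow copy with nested lists.
Step by step:
`a = [[4, 4], [7, 7]]` → a = [[4, 4], [7, 7]]
`b = a.copy()` → b = [[4, 4], [7, 7]]
`a[0].append(91)` → a = [[4, 4, 91], [7, 7]]; b = [[4, 4, 91], [7, 7]]
`a.append([7, 9])` → a = [[4, 4, 91], [7, 7], [7, 9]]
`print(b)` → prints [[4, 4, 91], [7, 7]]

Answer: [[4, 4, 91], [7, 7]]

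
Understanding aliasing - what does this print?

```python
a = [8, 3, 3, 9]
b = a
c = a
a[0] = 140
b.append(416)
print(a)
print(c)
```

Key concept: multiple aliases.
Step by step:
`a = [8, 3, 3, 9]` → a = [8, 3, 3, 9]
`b = a` → b = [8, 3, 3, 9] (same object as a)
`c = a` → c = [8, 3, 3, 9] (same object as a, b)
`a[0] = 140` → a = [140, 3, 3, 9] (same object as b, c); b = [140, 3, 3, 9] (same object as a, c); c = [140, 3, 3, 9] (same object as a, b)
`b.append(416)` → a = [140, 3, 3, 9, 416] (same object as b, c); b = [140, 3, 3, 9, 416] (same object as a, c); c = [140, 3, 3, 9, 416] (same object as a, b)
`print(a)` → prints [140, 3, 3, 9, 416]
`print(c)` → prints [140, 3, 3, 9, 416]

Answer:
[140, 3, 3, 9, 416]
[140, 3, 3, 9, 416]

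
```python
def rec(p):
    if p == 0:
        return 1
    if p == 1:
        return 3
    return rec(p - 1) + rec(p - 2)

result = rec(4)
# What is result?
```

Build up from base cases: rec(0)=1, rec(1)=3, rec(2)=4, rec(3)=7, rec(4)=11

Answer: 11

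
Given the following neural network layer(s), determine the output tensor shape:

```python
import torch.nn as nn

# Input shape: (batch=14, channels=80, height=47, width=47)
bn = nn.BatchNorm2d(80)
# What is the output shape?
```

Input: (14, 80, 47, 47) -> Output: (14, 80, 47, 47)

Answer: (14, 80, 47, 47)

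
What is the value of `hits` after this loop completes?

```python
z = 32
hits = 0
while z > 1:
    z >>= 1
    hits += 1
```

Count right shifts until 1
`hits` takes the values: 0 → 1 → 2 → 3 → 4 → 5

Answer: 5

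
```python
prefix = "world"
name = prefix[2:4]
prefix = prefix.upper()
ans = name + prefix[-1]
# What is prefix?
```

Trace:
`prefix = "world"` → prefix = 'world'
`name = prefix[2:4]` → name = 'rl'
`prefix = prefix.upper()` → prefix = 'WORLD'
`ans = name + prefix[-1]` → ans = 'rlD'
So prefix = 'WORLD'

Answer: 'WORLD'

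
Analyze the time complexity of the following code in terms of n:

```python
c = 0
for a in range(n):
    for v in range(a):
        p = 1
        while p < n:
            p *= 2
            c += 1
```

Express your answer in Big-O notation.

Each loop level contributes: n × n × log n. Multiplying the contributions gives O(n^2 log n).

Answer: O(n^2 log n)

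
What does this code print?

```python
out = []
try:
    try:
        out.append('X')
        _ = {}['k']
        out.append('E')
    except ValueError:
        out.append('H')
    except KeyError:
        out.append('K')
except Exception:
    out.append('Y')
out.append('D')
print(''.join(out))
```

Execution trace: 'X' (inner try body) → 'K' (inner except KeyError) → 'D' (after the try/except). Output: XKD

Answer: XKD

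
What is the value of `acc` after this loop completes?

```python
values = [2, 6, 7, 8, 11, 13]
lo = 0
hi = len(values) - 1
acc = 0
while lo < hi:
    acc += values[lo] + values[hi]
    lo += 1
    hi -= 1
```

Sum of pairs from ends
`acc` takes the values: 0 → 15 → 32 → 47

Answer: 47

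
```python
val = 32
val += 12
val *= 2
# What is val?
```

Trace:
`val = 32` → val = 32
`val += 12` → val = 44
`val *= 2` → val = 88
So val = 88

Answer: 88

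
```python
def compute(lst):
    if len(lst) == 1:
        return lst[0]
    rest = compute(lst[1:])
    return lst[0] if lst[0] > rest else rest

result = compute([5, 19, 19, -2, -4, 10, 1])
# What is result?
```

Recursive max over [5, 19, 19, -2, -4, 10, 1] = 19

Answer: 19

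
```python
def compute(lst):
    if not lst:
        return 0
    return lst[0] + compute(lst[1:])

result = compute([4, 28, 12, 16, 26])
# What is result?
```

4 + 28 + 12 + 16 + 26 + 0 = 86

Answer: 86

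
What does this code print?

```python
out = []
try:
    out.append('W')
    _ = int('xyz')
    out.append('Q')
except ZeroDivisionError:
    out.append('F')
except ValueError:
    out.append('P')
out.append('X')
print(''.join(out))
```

Execution trace: 'W' (try body) → 'P' (except ValueError) → 'X' (after the try/except). Output: WPX

Answer: WPX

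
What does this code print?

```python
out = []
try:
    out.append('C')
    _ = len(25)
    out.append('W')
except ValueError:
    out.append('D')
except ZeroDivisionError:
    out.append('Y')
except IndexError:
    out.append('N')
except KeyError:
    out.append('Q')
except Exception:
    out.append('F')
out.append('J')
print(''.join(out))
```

Execution trace: 'C' (try body) → 'F' (except Exception) → 'J' (after the try/except). Output: CFJ

Answer: CFJ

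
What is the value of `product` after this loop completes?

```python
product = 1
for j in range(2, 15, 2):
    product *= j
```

Product of even numbers 2 to 14
`product` takes the values: 1 → 2 → 8 → 48 → 384 → 3840 → 46080 → 645120

Answer: 645120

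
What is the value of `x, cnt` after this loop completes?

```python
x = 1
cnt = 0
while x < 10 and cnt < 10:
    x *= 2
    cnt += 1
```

Double until >= 10 or 10 iterations
`x, cnt` takes the values: (1, 0) → (2, 0) → (2, 1) → (4, 1) → (4, 2) → (8, 2) → (8, 3) → (16, 3) → (16, 4)

Answer: 16, 4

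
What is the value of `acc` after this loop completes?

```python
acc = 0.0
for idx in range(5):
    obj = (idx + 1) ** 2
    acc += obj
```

Sum of squared losses 1² + 2² + ... + 5²
`acc` takes the values: 0.0 → 1.0 → 5.0 → 14.0 → 30.0 → 55.0

Answer: 55.0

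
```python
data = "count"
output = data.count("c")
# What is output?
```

Trace:
`data = "count"` → data = 'count'
`output = data.count("c")` → output = 1
So output = 1

Answer: 1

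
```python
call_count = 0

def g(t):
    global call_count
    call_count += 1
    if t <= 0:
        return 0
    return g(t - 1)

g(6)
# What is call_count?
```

Linear recursion stepping by 1: 7 calls from t=6 down to ≤0.

Answer: 7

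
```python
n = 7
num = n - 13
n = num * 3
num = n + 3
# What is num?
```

Trace:
`n = 7` → n = 7
`num = n - 13` → num = -6
`n = num * 3` → n = -18
`num = n + 3` → num = -15
So num = -15

Answer: -15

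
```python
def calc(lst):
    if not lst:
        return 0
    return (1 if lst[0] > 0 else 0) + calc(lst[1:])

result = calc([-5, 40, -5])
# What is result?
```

Count of positive elements in [-5, 40, -5] = 1

Answer: 1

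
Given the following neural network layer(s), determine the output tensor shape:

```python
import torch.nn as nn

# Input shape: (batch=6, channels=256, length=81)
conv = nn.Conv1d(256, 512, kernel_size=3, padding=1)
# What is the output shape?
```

Input: (6, 256, 81) -> Output: (6, 512, 81)

Answer: (6, 512, 81)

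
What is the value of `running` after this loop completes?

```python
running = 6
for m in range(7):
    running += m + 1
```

Start at 6, add 1 to 7 = 34
`running` takes the values: 6 → 7 → 9 → 12 → 16 → 21 → 27 → 34

Answer: 34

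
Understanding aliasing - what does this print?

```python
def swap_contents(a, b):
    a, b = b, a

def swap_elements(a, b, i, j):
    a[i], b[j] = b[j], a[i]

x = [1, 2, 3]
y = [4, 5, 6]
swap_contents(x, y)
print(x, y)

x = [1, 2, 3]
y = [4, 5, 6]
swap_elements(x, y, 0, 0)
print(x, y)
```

Key concept: parameter rebinding vs mutation.
Step by step:
`x = [1, 2, 3]` → x = [1, 2, 3]
`y = [4, 5, 6]` → y = [4, 5, 6]
`swap_contents(x, y)` → no visible change to tracked variables
`print(x, y)` → prints [1, 2, 3] [4, 5, 6]
`x = [1, 2, 3]` → x = [1, 2, 3]
`y = [4, 5, 6]` → y = [4, 5, 6]
`swap_elements(x, y, 0, 0)` → x = [4, 2, 3]; y = [1, 5, 6]
`print(x, y)` → prints [4, 2, 3] [1, 5, 6]

Answer:
[1, 2, 3] [4, 5, 6]
[4, 2, 3] [1, 5, 6]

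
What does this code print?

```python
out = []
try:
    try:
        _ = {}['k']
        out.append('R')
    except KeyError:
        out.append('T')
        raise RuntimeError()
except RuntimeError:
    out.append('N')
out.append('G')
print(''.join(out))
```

Execution trace: 'T' (inner except KeyError) → 'N' (outer except RuntimeError) → 'G' (after the try/except). Output: TNG

Answer: TNG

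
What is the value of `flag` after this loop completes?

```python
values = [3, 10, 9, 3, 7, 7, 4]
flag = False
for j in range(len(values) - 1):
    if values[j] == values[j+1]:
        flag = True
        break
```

Check consecutive duplicates in [3, 10, 9, 3, 7, 7, 4]
`flag` takes the values: False → True

Answer: True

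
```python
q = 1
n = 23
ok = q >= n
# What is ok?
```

Trace:
`q = 1` → q = 1
`n = 23` → n = 23
`ok = q >= n` → ok = False
So ok = False

Answer: False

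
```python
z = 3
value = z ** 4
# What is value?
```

Trace:
`z = 3` → z = 3
`value = z ** 4` → value = 81
So value = 81

Answer: 81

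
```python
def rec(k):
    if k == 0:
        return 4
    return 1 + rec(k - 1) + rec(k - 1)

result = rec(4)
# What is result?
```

rec(k) = 1 + 2·rec(k-1), rec(0)=4. Closed form: (4+1)·2^4 - 1 = 79.

Answer: 79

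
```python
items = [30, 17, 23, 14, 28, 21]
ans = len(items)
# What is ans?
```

Trace:
`items = [30, 17, 23, 14, 28, 21]` → items = [30, 17, 23, 14, 28, 21]
`ans = len(items)` → ans = 6
So ans = 6

Answer: 6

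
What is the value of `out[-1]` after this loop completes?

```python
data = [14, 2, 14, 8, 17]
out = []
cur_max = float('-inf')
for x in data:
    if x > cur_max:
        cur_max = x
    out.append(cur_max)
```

Running max ends at 17
`out` takes the values: [] → [14] → [14, 14] → [14, 14, 14] → [14, 14, 14, 14] → [14, 14, 14, 14, 17]
So `out[-1]` = 17

Answer: 17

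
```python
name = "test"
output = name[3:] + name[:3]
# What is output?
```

Trace:
`name = "test"` → name = 'test'
`output = name[3:] + name[:3]` → output = 'ttes'
So output = 'ttes'

Answer: 'ttes'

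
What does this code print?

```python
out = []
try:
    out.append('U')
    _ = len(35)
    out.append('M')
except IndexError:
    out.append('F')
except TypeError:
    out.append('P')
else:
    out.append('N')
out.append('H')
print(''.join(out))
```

Execution trace: 'U' (try body) → 'P' (except TypeError) → 'H' (after the try/except). Output: UPH

Answer: UPH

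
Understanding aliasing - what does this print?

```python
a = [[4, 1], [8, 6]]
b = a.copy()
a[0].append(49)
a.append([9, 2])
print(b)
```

Key concept: shallow copy with nested lists.
Step by step:
`a = [[4, 1], [8, 6]]` → a = [[4, 1], [8, 6]]
`b = a.copy()` → b = [[4, 1], [8, 6]]
`a[0].append(49)` → a = [[4, 1, 49], [8, 6]]; b = [[4, 1, 49], [8, 6]]
`a.append([9, 2])` → a = [[4, 1, 49], [8, 6], [9, 2]]
`print(b)` → prints [[4, 1, 49], [8, 6]]

Answer: [[4, 1, 49], [8, 6]]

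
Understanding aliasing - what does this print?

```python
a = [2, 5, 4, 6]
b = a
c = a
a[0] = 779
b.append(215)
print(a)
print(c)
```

Key concept: multiple aliases.
Step by step:
`a = [2, 5, 4, 6]` → a = [2, 5, 4, 6]
`b = a` → b = [2, 5, 4, 6] (same object as a)
`c = a` → c = [2, 5, 4, 6] (same object as a, b)
`a[0] = 779` → a = [779, 5, 4, 6] (same object as b, c); b = [779, 5, 4, 6] (same object as a, c); c = [779, 5, 4, 6] (same object as a, b)
`b.append(215)` → a = [779, 5, 4, 6, 215] (same object as b, c); b = [779, 5, 4, 6, 215] (same object as a, c); c = [779, 5, 4, 6, 215] (same object as a, b)
`print(a)` → prints [779, 5, 4, 6, 215]
`print(c)` → prints [779, 5, 4, 6, 215]

Answer:
[779, 5, 4, 6, 215]
[779, 5, 4, 6, 215]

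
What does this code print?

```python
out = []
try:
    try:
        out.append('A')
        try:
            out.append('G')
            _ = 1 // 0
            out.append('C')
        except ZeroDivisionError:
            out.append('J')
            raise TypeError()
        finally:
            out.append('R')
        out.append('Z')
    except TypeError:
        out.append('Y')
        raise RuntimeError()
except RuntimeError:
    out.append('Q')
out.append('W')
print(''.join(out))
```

Execution trace: 'A' (try body) → 'G' (inner try body) → 'J' (inner except ZeroDivisionError) → 'R' (inner finally) → 'Y' (except TypeError) → 'Q' (outer except RuntimeError) → 'W' (after the try/except). Output: AGJRYQW

Answer: AGJRYQW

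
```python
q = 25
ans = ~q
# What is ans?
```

Trace:
`q = 25` → q = 25
`ans = ~q` → ans = -26
So ans = -26

Answer: -26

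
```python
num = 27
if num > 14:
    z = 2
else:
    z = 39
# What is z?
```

Trace:
`num = 27` → num = 27
`if num > 14: ...` → num > 14 is True → z = 2
So z = 2

Answer: 2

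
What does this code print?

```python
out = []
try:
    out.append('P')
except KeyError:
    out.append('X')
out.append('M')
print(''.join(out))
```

Execution trace: 'P' (try body, no exception) → 'M' (after the try/except). Output: PM

Answer: PM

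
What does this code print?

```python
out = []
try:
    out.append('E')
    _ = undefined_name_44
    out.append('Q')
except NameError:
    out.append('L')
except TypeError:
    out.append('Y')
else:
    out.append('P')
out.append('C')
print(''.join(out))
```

Execution trace: 'E' (try body) → 'L' (except NameError) → 'C' (after the try/except). Output: ELC

Answer: ELC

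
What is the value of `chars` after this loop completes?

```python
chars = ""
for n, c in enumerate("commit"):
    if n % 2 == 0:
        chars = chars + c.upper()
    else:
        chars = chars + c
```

Uppercase even positions in 'commit'
`chars` takes the values: "" → "C" → "Co" → "CoM" → "CoMm" → "CoMmI" → "CoMmIt"

Answer: "CoMmIt"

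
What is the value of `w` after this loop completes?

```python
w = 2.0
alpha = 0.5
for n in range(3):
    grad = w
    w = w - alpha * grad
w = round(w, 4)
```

Gradient descent: w = 2.0 * (1 - 0.5)^3
`w` takes the values: 2.0 → 1.0 → 0.5 → 0.25

Answer: 0.25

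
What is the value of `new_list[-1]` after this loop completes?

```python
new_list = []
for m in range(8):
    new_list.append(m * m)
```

Last element of squares 0 to 7
`new_list` takes the values: [] → [0] → [0, 1] → [0, 1, 4] → [0, 1, 4, 9] → [0, 1, 4, 9, 16] → [0, 1, 4, 9, 16, 25] → [0, 1, 4, 9, 16, 25, 36] → [0, 1, 4, 9, 16, 25, 36, 49]
So `new_list[-1]` = 49

Answer: 49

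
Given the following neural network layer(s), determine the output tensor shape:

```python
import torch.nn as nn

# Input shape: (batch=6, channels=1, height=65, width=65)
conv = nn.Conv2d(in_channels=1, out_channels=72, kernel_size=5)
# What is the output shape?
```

Input: (6, 1, 65, 65) -> Output: (6, 72, 61, 61)

Answer: (6, 72, 61, 61)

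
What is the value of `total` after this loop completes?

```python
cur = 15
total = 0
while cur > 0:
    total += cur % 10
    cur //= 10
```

Sum digits of 15
`total` takes the values: 0 → 5 → 6

Answer: 6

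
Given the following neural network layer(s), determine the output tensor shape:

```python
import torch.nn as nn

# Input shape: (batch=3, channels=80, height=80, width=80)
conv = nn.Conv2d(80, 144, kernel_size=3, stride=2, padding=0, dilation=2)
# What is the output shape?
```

Input: (3, 80, 80, 80) -> Output: (3, 144, 38, 38)

Answer: (3, 144, 38, 38)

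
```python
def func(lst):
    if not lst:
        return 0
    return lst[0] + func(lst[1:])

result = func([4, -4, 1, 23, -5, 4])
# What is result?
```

4 + (-4) + 1 + 23 + (-5) + 4 + 0 = 23

Answer: 23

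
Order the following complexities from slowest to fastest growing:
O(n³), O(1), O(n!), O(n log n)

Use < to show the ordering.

Ordered by growth rate: O(1) < O(n log n) < O(n³) < O(n!)

Answer: O(1) < O(n log n) < O(n³) < O(n!)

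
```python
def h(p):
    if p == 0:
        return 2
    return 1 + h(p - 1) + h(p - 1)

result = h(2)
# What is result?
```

h(p) = 1 + 2·h(p-1), h(0)=2. Closed form: (2+1)·2^2 - 1 = 11.

Answer: 11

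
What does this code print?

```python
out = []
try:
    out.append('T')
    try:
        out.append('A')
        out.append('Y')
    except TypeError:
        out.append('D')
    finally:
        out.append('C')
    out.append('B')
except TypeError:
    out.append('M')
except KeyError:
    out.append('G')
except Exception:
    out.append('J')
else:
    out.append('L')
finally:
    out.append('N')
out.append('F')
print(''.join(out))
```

Execution trace: 'T' (try body) → 'A' (inner try body) → 'Y' (inner try body, no exception) → 'C' (inner finally) → 'B' (try body, no exception) → 'L' (else) → 'N' (finally) → 'F' (after the try/except). Output: TAYCBLNF

Answer: TAYCBLNF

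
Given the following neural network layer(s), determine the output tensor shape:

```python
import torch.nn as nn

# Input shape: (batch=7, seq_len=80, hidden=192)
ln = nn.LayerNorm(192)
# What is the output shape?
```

Input: (7, 80, 192) -> Output: (7, 80, 192)

Answer: (7, 80, 192)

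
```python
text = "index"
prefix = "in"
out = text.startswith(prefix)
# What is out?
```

Trace:
`text = "index"` → text = 'index'
`prefix = "in"` → prefix = 'in'
`out = text.startswith(prefix)` → out = True
So out = True

Answer: True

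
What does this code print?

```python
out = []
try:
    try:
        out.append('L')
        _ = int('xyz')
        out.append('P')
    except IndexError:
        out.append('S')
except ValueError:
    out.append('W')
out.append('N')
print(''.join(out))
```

Execution trace: 'L' (try body) → 'W' (outer except ValueError) → 'N' (after the try/except). Output: LWN

Answer: LWN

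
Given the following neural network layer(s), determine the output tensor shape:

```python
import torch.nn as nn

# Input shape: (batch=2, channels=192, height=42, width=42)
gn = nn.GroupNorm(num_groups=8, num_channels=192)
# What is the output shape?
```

Input: (2, 192, 42, 42) -> Output: (2, 192, 42, 42)

Answer: (2, 192, 42, 42)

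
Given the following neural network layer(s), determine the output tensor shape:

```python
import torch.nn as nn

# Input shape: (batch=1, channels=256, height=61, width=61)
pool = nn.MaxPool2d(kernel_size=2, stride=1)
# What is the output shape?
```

Input: (1, 256, 61, 61) -> Output: (1, 256, 60, 60)

Answer: (1, 256, 60, 60)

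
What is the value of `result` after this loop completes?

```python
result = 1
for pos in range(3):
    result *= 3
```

3^3 = 27
`result` takes the values: 1 → 3 → 9 → 27

Answer: 27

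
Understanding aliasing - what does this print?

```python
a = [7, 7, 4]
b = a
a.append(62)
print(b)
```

Key concept: basic list aliasing.
Step by step:
`a = [7, 7, 4]` → a = [7, 7, 4]
`b = a` → b = [7, 7, 4] (same object as a)
`a.append(62)` → a = [7, 7, 4, 62] (same object as b); b = [7, 7, 4, 62] (same object as a)
`print(b)` → prints [7, 7, 4, 62]

Answer: [7, 7, 4, 62]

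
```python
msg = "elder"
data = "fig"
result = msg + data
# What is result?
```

Trace:
`msg = "elder"` → msg = 'elder'
`data = "fig"` → data = 'fig'
`result = msg + data` → result = 'elderfig'
So result = 'elderfig'

Answer: 'elderfig'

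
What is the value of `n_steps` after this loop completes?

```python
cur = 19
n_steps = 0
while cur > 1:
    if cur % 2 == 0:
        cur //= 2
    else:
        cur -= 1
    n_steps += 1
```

Steps to reduce 19 to 1
`n_steps` takes the values: 0 → 1 → 2 → 3 → 4 → 5 → 6

Answer: 6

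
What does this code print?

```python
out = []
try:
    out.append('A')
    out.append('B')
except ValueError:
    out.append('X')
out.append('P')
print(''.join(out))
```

Execution trace: 'A' (try body) → 'B' (try body, no exception) → 'P' (after the try/except). Output: ABP

Answer: ABP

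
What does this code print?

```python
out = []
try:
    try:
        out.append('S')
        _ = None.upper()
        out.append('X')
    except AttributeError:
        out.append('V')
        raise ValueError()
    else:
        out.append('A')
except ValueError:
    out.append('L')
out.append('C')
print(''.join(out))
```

Execution trace: 'S' (inner try body) → 'V' (inner except AttributeError) → 'L' (outer except ValueError) → 'C' (after the try/except). Output: SVLC

Answer: SVLC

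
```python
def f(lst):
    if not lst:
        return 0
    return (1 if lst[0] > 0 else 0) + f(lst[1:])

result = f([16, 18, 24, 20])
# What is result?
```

Count of positive elements in [16, 18, 24, 20] = 4

Answer: 4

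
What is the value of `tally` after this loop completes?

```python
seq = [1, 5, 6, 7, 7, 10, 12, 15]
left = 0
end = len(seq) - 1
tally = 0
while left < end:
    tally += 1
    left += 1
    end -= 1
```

Iterations until pointers meet (list length 8)
`tally` takes the values: 0 → 1 → 2 → 3 → 4

Answer: 4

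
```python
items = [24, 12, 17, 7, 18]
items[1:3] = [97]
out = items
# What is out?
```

Trace:
`items = [24, 12, 17, 7, 18]` → items = [24, 12, 17, 7, 18]
`items[1:3] = [97]` → items = [24, 97, 7, 18]
`out = items` → out = [24, 97, 7, 18]
So out = [24, 97, 7, 18]

Answer: [24, 97, 7, 18]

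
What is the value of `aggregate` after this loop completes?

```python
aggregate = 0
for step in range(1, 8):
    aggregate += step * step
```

Sum of squares 1² to 7² = 140
`aggregate` takes the values: 0 → 1 → 5 → 14 → 30 → 55 → 91 → 140

Answer: 140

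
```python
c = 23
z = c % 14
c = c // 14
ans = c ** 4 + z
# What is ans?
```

Trace:
`c = 23` → c = 23
`z = c % 14` → z = 9
`c = c // 14` → c = 1
`ans = c ** 4 + z` → ans = 10
So ans = 10

Answer: 10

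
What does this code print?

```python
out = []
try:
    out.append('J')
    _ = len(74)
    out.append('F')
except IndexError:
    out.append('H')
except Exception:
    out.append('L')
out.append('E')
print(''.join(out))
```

Execution trace: 'J' (try body) → 'L' (except Exception) → 'E' (after the try/except). Output: JLE

Answer: JLE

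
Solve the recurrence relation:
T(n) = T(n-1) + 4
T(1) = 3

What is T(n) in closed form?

Unrolling: T(n) = T(1) + 4·(n-1) = 3 + 4(n-1) = 4n - 1.

Answer: T(n) = 4n - 1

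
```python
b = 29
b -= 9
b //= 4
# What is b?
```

Trace:
`b = 29` → b = 29
`b -= 9` → b = 20
`b //= 4` → b = 5
So b = 5

Answer: 5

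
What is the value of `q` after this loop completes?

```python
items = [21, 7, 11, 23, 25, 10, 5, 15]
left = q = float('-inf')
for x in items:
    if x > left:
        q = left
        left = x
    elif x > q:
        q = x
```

Second largest (with repeats) in [21, 7, 11, 23, 25, 10, 5, 15]
`q` takes the values: -inf → 7 → 11 → 21 → 23

Answer: 23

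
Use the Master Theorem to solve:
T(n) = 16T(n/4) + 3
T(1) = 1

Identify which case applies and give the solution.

a=16, b=4, f(n)=3. log_4(16) = 2. Since c=0 < 2, Case 1 applies: T(n) = Θ(n^log_b(a)) = O(n^2).

Answer: O(n^2) - Case 1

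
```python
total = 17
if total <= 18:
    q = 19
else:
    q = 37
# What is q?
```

Trace:
`total = 17` → total = 17
`if total <= 18: ...` → total <= 18 is True → q = 19
So q = 19

Answer: 19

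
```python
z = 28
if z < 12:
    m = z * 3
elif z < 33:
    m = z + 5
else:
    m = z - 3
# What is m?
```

Trace:
`z = 28` → z = 28
`if z < 12: ...` → z < 12 is False, z < 33 is True → m = 33
So m = 33

Answer: 33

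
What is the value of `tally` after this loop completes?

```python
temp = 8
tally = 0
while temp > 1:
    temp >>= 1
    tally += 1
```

Count right shifts until 1
`tally` takes the values: 0 → 1 → 2 → 3

Answer: 3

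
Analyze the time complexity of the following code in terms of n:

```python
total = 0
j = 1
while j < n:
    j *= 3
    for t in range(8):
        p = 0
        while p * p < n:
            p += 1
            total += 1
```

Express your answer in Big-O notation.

Each loop level contributes: log n × 1 × √n. Multiplying the contributions gives O(√n log n).

Answer: O(√n log n)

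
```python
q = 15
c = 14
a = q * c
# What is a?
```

Trace:
`q = 15` → q = 15
`c = 14` → c = 14
`a = q * c` → a = 210
So a = 210

Answer: 210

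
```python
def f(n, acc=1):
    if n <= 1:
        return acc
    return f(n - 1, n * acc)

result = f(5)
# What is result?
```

Accumulator trace (n, acc): (5, 1) -> (4, 5) -> (3, 20) -> (2, 60) -> (1, 120) -> return 120

Answer: 120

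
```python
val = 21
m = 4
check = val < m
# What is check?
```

Trace:
`val = 21` → val = 21
`m = 4` → m = 4
`check = val < m` → check = False
So check = False

Answer: False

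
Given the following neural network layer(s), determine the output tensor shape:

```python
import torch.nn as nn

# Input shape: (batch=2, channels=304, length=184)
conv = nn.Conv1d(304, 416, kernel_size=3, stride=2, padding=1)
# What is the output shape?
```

Input: (2, 304, 184) -> Output: (2, 416, 92)

Answer: (2, 416, 92)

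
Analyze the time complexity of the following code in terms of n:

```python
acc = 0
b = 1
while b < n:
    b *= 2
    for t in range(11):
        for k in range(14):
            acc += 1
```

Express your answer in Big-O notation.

Each loop level contributes: log n × 1 × 1. Multiplying the contributions gives O(log n).

Answer: O(log n)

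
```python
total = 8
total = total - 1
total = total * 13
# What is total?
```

Trace:
`total = 8` → total = 8
`total = total - 1` → total = 7
`total = total * 13` → total = 91
So total = 91

Answer: 91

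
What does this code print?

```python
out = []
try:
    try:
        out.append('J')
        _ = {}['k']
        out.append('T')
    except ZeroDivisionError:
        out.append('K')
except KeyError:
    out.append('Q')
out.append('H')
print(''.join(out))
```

Execution trace: 'J' (inner try body) → 'Q' (outer except KeyError) → 'H' (after the try/except). Output: JQH

Answer: JQH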